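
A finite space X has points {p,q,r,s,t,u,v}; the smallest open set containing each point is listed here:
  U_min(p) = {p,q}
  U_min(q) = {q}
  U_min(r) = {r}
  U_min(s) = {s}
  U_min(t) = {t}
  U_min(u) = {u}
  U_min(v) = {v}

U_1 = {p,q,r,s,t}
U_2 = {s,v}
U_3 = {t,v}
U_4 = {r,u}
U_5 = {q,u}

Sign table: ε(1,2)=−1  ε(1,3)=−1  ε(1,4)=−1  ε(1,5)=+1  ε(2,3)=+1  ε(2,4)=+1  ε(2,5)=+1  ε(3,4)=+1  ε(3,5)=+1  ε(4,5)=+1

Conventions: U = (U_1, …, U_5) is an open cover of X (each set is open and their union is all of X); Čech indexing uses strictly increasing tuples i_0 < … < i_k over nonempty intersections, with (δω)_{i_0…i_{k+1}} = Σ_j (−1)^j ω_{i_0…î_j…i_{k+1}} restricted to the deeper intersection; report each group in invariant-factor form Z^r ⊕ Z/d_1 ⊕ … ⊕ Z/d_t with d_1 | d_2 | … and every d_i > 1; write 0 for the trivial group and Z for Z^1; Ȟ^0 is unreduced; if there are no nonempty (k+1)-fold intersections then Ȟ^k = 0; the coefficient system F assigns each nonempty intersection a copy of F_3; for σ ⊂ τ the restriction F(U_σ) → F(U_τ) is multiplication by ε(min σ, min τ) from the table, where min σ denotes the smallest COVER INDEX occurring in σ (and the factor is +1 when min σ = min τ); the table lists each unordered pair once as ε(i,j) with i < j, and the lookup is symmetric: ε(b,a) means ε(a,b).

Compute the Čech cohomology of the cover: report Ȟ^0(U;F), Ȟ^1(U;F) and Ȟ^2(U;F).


Ȟ^0(U;F) ≅ 0, Ȟ^1(U;F) ≅ Z/3 and Ȟ^2(U;F) ≅ 0

nerve of the cover:
  U12={s} U13={t} U14={r} U15={q} U23={v} U45={u}
C dims 5,6; δ0: rk_F3 5
Ȟ^0 = (5 − 5) − 0 = 0, so Ȟ^0 ≅ 0
Ȟ^1 = (6 − 0) − 5 = 1, so Ȟ^1 ≅ Z/3
Ȟ^2 = (0 − 0) − 0 = 0, so Ȟ^2 ≅ 0


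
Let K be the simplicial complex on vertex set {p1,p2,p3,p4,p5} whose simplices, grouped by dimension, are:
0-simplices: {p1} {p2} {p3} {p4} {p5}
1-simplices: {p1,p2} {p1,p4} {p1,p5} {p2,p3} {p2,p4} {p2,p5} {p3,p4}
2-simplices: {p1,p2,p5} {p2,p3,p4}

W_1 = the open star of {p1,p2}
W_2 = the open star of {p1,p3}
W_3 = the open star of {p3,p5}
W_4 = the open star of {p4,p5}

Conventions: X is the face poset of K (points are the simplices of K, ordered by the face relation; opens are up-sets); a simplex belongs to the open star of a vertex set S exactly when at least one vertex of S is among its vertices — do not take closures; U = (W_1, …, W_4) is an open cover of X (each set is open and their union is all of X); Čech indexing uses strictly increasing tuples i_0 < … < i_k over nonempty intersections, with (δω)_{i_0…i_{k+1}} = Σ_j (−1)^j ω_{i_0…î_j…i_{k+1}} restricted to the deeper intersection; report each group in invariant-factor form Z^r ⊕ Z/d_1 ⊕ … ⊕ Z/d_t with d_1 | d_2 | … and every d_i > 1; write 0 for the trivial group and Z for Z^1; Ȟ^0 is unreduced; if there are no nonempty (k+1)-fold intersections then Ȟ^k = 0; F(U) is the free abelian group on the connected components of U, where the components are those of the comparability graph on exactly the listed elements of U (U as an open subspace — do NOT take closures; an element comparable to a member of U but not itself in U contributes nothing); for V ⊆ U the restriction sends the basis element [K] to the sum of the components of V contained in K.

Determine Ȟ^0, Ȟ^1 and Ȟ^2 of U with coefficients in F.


nerve simplices:
  W1={{p1},{p2},{p1,p2},{p1,p4},{p1,p5},{p2,p3},{p2,p4},{p2,p5},{p1,p2,p5},{p2,p3,p4}} W2={{p1},{p3},{p1,p2},{p1,p4},{p1,p5},{p2,p3},{p3,p4},{p1,p2,p5},{p2,p3,p4}} W3={{p3},{p5},{p1,p5},{p2,p3},{p2,p5},{p3,p4},{p1,p2,p5},{p2,p3,p4}} W4={{p4},{p5},{p1,p4},{p1,p5},{p2,p4},{p2,p5},{p3,p4},{p1,p2,p5},{p2,p3,p4}}
  W12={{p1},{p1,p2},{p1,p4},{p1,p5},{p2,p3},{p1,p2,p5},{p2,p3,p4}} W13={{p1,p5},{p2,p3},{p2,p5},{p1,p2,p5},{p2,p3,p4}} W14={{p1,p4},{p1,p5},{p2,p4},{p2,p5},{p1,p2,p5},{p2,p3,p4}} W23={{p3},{p1,p5},{p2,p3},{p3,p4},{p1,p2,p5},{p2,p3,p4}} W24={{p1,p4},{p1,p5},{p3,p4},{p1,p2,p5},{p2,p3,p4}} W34={{p5},{p1,p5},{p2,p5},{p3,p4},{p1,p2,p5},{p2,p3,p4}}
  W123={{p1,p5},{p2,p3},{p1,p2,p5},{p2,p3,p4}} W124={{p1,p4},{p1,p5},{p1,p2,p5},{p2,p3,p4}} W134={{p1,p5},{p2,p5},{p1,p2,p5},{p2,p3,p4}} W234={{p1,p5},{p3,p4},{p1,p2,p5},{p2,p3,p4}}
  W1234={{p1,p5},{p1,p2,p5},{p2,p3,p4}}
components per intersection:
  W1: {{p1},{p2},{p1,p2},{p1,p4},{p1,p5},{p2,p3},{p2,p4},{p2,p5},{p1,p2,p5},{p2,p3,p4}}
  W2: {{p1},{p1,p2},{p1,p4},{p1,p5},{p1,p2,p5}} {{p3},{p2,p3},{p3,p4},{p2,p3,p4}}
  W3: {{p3},{p2,p3},{p3,p4},{p2,p3,p4}} {{p5},{p1,p5},{p2,p5},{p1,p2,p5}}
  W4: {{p4},{p1,p4},{p2,p4},{p3,p4},{p2,p3,p4}} {{p5},{p1,p5},{p2,p5},{p1,p2,p5}}
  W12: {{p1},{p1,p2},{p1,p4},{p1,p5},{p1,p2,p5}} {{p2,p3},{p2,p3,p4}}
  W13: {{p1,p5},{p2,p5},{p1,p2,p5}} {{p2,p3},{p2,p3,p4}}
  W14: {{p1,p4}} {{p1,p5},{p2,p5},{p1,p2,p5}} {{p2,p4},{p2,p3,p4}}
  W23: {{p3},{p2,p3},{p3,p4},{p2,p3,p4}} {{p1,p5},{p1,p2,p5}}
  W24: {{p1,p4}} {{p1,p5},{p1,p2,p5}} {{p3,p4},{p2,p3,p4}}
  W34: {{p5},{p1,p5},{p2,p5},{p1,p2,p5}} {{p3,p4},{p2,p3,p4}}
  W123: {{p1,p5},{p1,p2,p5}} {{p2,p3},{p2,p3,p4}}
  W124: {{p1,p4}} {{p1,p5},{p1,p2,p5}} {{p2,p3,p4}}
  W134: {{p1,p5},{p2,p5},{p1,p2,p5}} {{p2,p3,p4}}
  W234: {{p1,p5},{p1,p2,p5}} {{p3,p4},{p2,p3,p4}}
  W1234: {{p1,p5},{p1,p2,p5}} {{p2,p3,p4}}
C dims 7,14,9,2; δ0: rk 6, SNF 1^6; δ1: rk 7, SNF 1^7; δ2: rk 2, SNF 1^2
degree 0: 7−6−0 = 1 → Ȟ^0 ≅ Z
degree 1: 14−7−6 = 1 → Ȟ^1 ≅ Z
degree 2: 9−2−7 = 0 → Ȟ^2 ≅ 0

Ȟ^0 = Z,  Ȟ^1 = Z,  Ȟ^2 = 0


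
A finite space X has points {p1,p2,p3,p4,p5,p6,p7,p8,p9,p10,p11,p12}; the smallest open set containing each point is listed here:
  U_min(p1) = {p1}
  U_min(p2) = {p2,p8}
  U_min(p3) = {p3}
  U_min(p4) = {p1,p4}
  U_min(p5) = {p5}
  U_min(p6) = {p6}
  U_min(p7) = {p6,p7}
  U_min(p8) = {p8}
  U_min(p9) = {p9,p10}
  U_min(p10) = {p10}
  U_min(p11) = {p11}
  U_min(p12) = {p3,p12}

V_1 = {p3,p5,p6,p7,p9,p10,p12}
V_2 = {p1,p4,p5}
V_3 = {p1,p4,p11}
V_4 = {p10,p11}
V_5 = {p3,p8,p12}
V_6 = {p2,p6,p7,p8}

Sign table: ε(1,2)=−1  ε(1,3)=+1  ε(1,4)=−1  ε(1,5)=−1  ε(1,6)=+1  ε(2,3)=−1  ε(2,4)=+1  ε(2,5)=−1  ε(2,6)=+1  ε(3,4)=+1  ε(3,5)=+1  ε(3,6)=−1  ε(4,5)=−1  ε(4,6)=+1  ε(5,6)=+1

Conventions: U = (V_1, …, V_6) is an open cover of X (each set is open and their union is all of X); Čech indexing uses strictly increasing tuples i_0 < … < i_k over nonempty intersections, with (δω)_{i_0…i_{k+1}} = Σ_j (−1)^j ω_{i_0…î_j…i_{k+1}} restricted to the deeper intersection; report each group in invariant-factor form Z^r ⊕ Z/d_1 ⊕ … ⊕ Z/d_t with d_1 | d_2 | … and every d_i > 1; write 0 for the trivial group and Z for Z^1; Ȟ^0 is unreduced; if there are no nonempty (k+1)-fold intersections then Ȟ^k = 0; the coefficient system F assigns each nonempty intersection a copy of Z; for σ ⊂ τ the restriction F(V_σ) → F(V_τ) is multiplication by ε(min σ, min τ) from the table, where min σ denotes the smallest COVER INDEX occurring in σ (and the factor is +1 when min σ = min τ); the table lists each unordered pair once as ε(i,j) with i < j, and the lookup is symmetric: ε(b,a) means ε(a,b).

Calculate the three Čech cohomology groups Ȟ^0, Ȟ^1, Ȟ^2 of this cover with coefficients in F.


nonempty overlaps:
  V12={p5} V14={p10} V15={p3,p12} V16={p6,p7} V23={p1,p4} V34={p11} V56={p8}
C dims 6,7; δ0: rk 6, SNF 1^5·2
degree 0: 6−6−0 = 0 → Ȟ^0 ≅ 0
degree 1: 7−0−6 = 1 plus torsion [2] → Ȟ^1 ≅ Z ⊕ Z/2
degree 2: 0−0−0 = 0 → Ȟ^2 ≅ 0

Ȟ^0 ≅ 0,  Ȟ^1 ≅ Z ⊕ Z/2,  Ȟ^2 ≅ 0


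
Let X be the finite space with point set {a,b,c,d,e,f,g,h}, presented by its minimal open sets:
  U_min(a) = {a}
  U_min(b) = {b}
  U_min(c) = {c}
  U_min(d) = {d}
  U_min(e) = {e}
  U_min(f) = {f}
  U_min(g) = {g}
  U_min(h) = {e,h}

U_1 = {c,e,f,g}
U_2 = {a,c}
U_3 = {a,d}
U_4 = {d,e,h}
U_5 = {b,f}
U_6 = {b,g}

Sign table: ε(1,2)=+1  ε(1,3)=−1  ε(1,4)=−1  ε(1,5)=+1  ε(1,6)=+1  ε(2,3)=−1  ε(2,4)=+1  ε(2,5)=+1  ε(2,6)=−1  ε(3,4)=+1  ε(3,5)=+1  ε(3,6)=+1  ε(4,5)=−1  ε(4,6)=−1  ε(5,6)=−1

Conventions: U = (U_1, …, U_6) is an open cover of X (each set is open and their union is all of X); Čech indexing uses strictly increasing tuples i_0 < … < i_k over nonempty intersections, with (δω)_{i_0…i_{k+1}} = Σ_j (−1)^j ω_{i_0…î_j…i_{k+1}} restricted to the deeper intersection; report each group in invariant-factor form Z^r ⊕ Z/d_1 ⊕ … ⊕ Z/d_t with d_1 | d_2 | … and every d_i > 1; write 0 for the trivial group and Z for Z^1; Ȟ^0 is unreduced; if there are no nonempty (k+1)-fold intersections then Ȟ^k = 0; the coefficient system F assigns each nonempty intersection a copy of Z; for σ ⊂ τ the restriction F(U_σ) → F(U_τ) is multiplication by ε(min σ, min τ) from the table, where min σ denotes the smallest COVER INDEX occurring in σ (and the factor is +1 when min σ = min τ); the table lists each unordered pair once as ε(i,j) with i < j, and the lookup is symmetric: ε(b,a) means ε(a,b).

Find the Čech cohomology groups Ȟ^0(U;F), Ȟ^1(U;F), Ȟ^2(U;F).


Ȟ^0(U;F) ≅ 0, Ȟ^1(U;F) ≅ Z ⊕ Z/2 and Ȟ^2(U;F) ≅ 0

nerve simplices:
  U12={c} U14={e} U15={f} U16={g} U23={a} U34={d} U56={b}
C dims 6,7; δ0: rk 6, SNF 1^5·2
degree 0: 6−6−0 = 0 → Ȟ^0 ≅ 0
degree 1: 7−0−6 = 1 plus torsion [2] → Ȟ^1 ≅ Z ⊕ Z/2
degree 2: 0−0−0 = 0 → Ȟ^2 ≅ 0


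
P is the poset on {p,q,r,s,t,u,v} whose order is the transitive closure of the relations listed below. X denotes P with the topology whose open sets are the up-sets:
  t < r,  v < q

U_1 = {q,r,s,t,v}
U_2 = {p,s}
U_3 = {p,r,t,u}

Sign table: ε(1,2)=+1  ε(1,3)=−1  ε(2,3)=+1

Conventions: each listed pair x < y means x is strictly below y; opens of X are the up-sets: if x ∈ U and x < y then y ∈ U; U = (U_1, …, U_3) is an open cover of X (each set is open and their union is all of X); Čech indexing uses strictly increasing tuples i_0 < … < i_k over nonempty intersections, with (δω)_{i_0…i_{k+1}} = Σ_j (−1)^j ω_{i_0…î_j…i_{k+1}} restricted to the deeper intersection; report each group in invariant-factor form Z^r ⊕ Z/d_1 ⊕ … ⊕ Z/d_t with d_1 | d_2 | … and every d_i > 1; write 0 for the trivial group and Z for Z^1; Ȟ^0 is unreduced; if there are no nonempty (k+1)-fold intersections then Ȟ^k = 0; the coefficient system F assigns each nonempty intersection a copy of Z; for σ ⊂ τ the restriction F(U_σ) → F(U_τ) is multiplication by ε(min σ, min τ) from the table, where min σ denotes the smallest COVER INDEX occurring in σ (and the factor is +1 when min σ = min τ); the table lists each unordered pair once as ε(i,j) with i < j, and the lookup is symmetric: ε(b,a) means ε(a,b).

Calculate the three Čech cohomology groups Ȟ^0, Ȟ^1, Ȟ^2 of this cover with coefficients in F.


Ȟ^0(U;F) ≅ 0, Ȟ^1(U;F) ≅ Z/2 and Ȟ^2(U;F) ≅ 0

nonempty overlaps:
  U12={s} U13={r,t} U23={p}
C dims 3,3; δ0: rk 3, SNF 1^2·2
degree 0: 3−3−0 = 0 → Ȟ^0 ≅ 0
degree 1: 3−0−3 = 0 plus torsion [2] → Ȟ^1 ≅ Z/2
degree 2: 0−0−0 = 0 → Ȟ^2 ≅ 0


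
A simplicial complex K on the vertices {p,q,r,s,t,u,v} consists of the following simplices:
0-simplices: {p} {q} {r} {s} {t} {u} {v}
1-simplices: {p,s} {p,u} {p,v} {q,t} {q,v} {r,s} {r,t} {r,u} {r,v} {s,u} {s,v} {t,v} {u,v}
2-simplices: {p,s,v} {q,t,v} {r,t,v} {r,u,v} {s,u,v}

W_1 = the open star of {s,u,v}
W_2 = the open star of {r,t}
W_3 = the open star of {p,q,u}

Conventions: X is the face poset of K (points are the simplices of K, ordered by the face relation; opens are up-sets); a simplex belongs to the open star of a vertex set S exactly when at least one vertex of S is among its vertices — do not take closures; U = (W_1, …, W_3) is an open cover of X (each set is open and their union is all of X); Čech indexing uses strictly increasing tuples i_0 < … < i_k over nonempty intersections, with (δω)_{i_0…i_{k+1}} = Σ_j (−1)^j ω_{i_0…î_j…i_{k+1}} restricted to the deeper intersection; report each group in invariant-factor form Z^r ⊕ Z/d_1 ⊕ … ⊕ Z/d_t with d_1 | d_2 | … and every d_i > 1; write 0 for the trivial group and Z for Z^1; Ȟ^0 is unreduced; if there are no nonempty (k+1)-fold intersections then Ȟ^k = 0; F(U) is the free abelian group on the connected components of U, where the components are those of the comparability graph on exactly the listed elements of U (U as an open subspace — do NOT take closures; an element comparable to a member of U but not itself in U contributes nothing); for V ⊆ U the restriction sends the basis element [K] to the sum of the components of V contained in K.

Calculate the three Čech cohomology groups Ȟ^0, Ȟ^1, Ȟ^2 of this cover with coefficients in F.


Ȟ^0(U;F) ≅ Z, Ȟ^1(U;F) ≅ Z^2, Ȟ^2(U;F) ≅ 0

nonempty overlaps:
  W1={{s},{u},{v},{p,s},{p,u},{p,v},{q,v},{r,s},{r,u},{r,v},{s,u},{s,v},{t,v},{u,v},{p,s,v},{q,t,v},{r,t,v},{r,u,v},{s,u,v}} W2={{r},{t},{q,t},{r,s},{r,t},{r,u},{r,v},{t,v},{q,t,v},{r,t,v},{r,u,v}} W3={{p},{q},{u},{p,s},{p,u},{p,v},{q,t},{q,v},{r,u},{s,u},{u,v},{p,s,v},{q,t,v},{r,u,v},{s,u,v}}
  W12={{r,s},{r,u},{r,v},{t,v},{q,t,v},{r,t,v},{r,u,v}} W13={{u},{p,s},{p,u},{p,v},{q,v},{r,u},{s,u},{u,v},{p,s,v},{q,t,v},{r,u,v},{s,u,v}} W23={{q,t},{r,u},{q,t,v},{r,u,v}}
  W123={{r,u},{q,t,v},{r,u,v}}
components per intersection:
  W1: {{s},{u},{v},{p,s},{p,u},{p,v},{q,v},{r,s},{r,u},{r,v},{s,u},{s,v},{t,v},{u,v},{p,s,v},{q,t,v},{r,t,v},{r,u,v},{s,u,v}}
  W2: {{r},{t},{q,t},{r,s},{r,t},{r,u},{r,v},{t,v},{q,t,v},{r,t,v},{r,u,v}}
  W3: {{p},{u},{p,s},{p,u},{p,v},{r,u},{s,u},{u,v},{p,s,v},{r,u,v},{s,u,v}} {{q},{q,t},{q,v},{q,t,v}}
  W12: {{r,s}} {{r,u},{r,v},{t,v},{q,t,v},{r,t,v},{r,u,v}}
  W13: {{u},{p,u},{r,u},{s,u},{u,v},{r,u,v},{s,u,v}} {{p,s},{p,v},{p,s,v}} {{q,v},{q,t,v}}
  W23: {{q,t},{q,t,v}} {{r,u},{r,u,v}}
  W123: {{r,u},{r,u,v}} {{q,t,v}}
C dims 4,7,2; δ0: rk 3, SNF 1^3; δ1: rk 2, SNF 1^2
degree 0: 4−3−0 = 1 → Ȟ^0 ≅ Z
degree 1: 7−2−3 = 2 → Ȟ^1 ≅ Z^2
degree 2: 2−0−2 = 0 → Ȟ^2 ≅ 0


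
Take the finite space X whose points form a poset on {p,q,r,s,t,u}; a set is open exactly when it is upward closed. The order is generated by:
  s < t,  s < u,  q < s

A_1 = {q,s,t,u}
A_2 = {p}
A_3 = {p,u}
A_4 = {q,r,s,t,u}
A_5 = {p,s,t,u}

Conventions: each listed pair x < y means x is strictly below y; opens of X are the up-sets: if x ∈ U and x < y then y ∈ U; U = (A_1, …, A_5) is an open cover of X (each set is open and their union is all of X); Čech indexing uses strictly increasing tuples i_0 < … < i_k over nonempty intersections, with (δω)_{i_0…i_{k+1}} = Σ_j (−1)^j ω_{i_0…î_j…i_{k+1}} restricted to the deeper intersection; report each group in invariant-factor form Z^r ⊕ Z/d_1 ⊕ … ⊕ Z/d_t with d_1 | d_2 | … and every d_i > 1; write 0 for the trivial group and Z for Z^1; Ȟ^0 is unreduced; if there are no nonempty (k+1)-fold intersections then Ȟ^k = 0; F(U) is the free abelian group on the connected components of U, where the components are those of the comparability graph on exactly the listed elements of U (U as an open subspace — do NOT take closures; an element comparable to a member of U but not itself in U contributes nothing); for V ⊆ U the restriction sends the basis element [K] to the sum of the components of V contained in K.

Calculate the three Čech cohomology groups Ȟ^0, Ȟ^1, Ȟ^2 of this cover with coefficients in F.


nerve simplices:
  A13={u} A14={q,s,t,u} A15={s,t,u} A23={p} A25={p} A34={u} A35={p,u} A45={s,t,u}
  A134={u} A135={u} A145={s,t,u} A235={p} A345={u}
  A1345={u}
components per intersection:
  A1: {q,s,t,u}
  A2: {p}
  A3: {p} {u}
  A4: {q,s,t,u} {r}
  A5: {p} {s,t,u}
  A13: {u}
  A14: {q,s,t,u}
  A15: {s,t,u}
  A23: {p}
  A25: {p}
  A34: {u}
  A35: {p} {u}
  A45: {s,t,u}
  A134: {u}
  A135: {u}
  A145: {s,t,u}
  A235: {p}
  A345: {u}
  A1345: {u}
C dims 8,9,5,1; δ0: rk 5, SNF 1^5; δ1: rk 4, SNF 1^4; δ2: rk 1, SNF 1^1
degree 0: 8−5−0 = 3 → Ȟ^0 ≅ Z^3
degree 1: 9−4−5 = 0 → Ȟ^1 ≅ 0
degree 2: 5−1−4 = 0 → Ȟ^2 ≅ 0

Ȟ^0 ≅ Z^3,  Ȟ^1 ≅ 0,  Ȟ^2 ≅ 0


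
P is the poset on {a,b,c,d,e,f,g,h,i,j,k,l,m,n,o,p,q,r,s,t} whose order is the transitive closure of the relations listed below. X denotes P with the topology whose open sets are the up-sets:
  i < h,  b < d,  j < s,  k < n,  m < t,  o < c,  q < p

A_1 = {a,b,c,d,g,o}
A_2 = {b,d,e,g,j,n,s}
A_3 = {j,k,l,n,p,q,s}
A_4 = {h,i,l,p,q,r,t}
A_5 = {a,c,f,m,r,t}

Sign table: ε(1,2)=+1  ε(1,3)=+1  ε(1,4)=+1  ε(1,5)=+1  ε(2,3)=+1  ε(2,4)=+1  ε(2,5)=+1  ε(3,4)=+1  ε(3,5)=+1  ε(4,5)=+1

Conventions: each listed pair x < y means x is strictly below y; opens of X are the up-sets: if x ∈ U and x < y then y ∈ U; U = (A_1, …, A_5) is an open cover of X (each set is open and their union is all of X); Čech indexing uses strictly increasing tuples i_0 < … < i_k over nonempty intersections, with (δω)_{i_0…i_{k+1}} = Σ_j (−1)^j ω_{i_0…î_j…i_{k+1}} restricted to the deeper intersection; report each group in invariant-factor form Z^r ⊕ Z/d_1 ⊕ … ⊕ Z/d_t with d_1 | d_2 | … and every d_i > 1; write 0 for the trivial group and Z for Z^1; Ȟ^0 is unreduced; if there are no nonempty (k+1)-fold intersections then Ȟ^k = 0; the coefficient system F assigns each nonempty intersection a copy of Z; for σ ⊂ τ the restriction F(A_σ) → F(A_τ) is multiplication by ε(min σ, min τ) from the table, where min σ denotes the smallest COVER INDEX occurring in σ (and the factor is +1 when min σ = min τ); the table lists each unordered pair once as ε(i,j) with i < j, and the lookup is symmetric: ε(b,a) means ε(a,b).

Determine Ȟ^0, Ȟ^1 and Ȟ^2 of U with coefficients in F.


cover nerve:
  A12={b,d,g} A15={a,c} A23={j,n,s} A34={l,p,q} A45={r,t}
C dims 5,5; δ0: rk 4, SNF 1^4
Ȟ^0: (5−4)−0=1 ⇒ Z
Ȟ^1: (5−0)−4=1 ⇒ Z
Ȟ^2: (0−0)−0=0 ⇒ 0

Ȟ^0 = Z; Ȟ^1 = Z; Ȟ^2 = 0


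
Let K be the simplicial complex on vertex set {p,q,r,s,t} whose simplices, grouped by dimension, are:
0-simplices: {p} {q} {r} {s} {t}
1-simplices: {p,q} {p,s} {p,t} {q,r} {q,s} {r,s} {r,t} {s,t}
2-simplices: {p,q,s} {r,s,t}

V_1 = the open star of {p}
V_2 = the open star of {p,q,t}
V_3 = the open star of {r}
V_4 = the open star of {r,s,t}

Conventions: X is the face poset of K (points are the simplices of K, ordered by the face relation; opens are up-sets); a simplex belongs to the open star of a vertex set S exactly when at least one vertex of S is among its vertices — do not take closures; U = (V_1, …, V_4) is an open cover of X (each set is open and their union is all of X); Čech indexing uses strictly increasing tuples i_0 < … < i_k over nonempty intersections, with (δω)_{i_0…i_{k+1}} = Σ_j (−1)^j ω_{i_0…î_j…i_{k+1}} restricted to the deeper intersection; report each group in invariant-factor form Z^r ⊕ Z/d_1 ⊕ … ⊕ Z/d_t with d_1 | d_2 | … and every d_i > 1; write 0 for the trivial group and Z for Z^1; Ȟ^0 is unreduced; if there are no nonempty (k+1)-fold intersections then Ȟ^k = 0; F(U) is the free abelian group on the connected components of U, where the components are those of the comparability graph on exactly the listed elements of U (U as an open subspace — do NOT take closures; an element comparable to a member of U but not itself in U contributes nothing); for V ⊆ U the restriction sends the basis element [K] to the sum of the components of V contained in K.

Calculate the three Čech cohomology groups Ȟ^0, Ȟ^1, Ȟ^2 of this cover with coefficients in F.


intersection data:
  V1={{p},{p,q},{p,s},{p,t},{p,q,s}} V2={{p},{q},{t},{p,q},{p,s},{p,t},{q,r},{q,s},{r,t},{s,t},{p,q,s},{r,s,t}} V3={{r},{q,r},{r,s},{r,t},{r,s,t}} V4={{r},{s},{t},{p,s},{p,t},{q,r},{q,s},{r,s},{r,t},{s,t},{p,q,s},{r,s,t}}
  V12={{p},{p,q},{p,s},{p,t},{p,q,s}} V14={{p,s},{p,t},{p,q,s}} V23={{q,r},{r,t},{r,s,t}} V24={{t},{p,s},{p,t},{q,r},{q,s},{r,t},{s,t},{p,q,s},{r,s,t}} V34={{r},{q,r},{r,s},{r,t},{r,s,t}}
  V124={{p,s},{p,t},{p,q,s}} V234={{q,r},{r,t},{r,s,t}}
components per intersection:
  V1: {{p},{p,q},{p,s},{p,t},{p,q,s}}
  V2: {{p},{q},{t},{p,q},{p,s},{p,t},{q,r},{q,s},{r,t},{s,t},{p,q,s},{r,s,t}}
  V3: {{r},{q,r},{r,s},{r,t},{r,s,t}}
  V4: {{r},{s},{t},{p,s},{p,t},{q,r},{q,s},{r,s},{r,t},{s,t},{p,q,s},{r,s,t}}
  V12: {{p},{p,q},{p,s},{p,t},{p,q,s}}
  V14: {{p,s},{p,q,s}} {{p,t}}
  V23: {{q,r}} {{r,t},{r,s,t}}
  V24: {{t},{p,t},{r,t},{s,t},{r,s,t}} {{p,s},{q,s},{p,q,s}} {{q,r}}
  V34: {{r},{q,r},{r,s},{r,t},{r,s,t}}
  V124: {{p,s},{p,q,s}} {{p,t}}
  V234: {{q,r}} {{r,t},{r,s,t}}
C dims 4,9,4; δ0: rk 3, SNF 1^3; δ1: rk 4, SNF 1^4
Ȟ^0 = (4 − 3) − 0 = 1, so Ȟ^0 ≅ Z
Ȟ^1 = (9 − 4) − 3 = 2, so Ȟ^1 ≅ Z^2
Ȟ^2 = (4 − 0) − 4 = 0, so Ȟ^2 ≅ 0

Ȟ^0 = Z, Ȟ^1 = Z^2, Ȟ^2 = 0


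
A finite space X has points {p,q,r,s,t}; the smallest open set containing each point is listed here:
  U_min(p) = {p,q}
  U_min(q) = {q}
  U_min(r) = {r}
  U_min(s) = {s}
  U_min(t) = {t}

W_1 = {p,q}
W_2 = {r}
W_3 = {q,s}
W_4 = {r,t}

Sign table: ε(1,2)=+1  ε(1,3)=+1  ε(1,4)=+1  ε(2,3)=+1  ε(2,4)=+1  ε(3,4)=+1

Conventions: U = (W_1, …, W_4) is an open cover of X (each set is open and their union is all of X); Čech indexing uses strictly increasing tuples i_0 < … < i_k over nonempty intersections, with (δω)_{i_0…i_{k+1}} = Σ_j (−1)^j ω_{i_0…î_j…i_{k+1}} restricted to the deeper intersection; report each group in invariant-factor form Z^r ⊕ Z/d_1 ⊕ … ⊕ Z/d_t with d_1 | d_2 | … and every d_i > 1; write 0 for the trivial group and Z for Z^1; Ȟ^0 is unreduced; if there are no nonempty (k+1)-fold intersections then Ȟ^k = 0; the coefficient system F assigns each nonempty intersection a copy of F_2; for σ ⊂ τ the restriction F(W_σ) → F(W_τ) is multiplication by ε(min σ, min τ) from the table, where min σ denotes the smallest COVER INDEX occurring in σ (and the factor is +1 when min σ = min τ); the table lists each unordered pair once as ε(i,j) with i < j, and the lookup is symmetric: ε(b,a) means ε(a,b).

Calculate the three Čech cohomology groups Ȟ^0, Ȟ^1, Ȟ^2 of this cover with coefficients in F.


nerve of the cover:
  W13={q} W24={r}
C dims 4,2; δ0: rk_F2 2
Ȟ^0 = (4 − 2) − 0 = 2, so Ȟ^0 ≅ Z/2 ⊕ Z/2
Ȟ^1 = (2 − 0) − 2 = 0, so Ȟ^1 ≅ 0
Ȟ^2 = (0 − 0) − 0 = 0, so Ȟ^2 ≅ 0

Ȟ^0(U;F) ≅ Z/2 ⊕ Z/2; Ȟ^1(U;F) ≅ 0; Ȟ^2(U;F) ≅ 0


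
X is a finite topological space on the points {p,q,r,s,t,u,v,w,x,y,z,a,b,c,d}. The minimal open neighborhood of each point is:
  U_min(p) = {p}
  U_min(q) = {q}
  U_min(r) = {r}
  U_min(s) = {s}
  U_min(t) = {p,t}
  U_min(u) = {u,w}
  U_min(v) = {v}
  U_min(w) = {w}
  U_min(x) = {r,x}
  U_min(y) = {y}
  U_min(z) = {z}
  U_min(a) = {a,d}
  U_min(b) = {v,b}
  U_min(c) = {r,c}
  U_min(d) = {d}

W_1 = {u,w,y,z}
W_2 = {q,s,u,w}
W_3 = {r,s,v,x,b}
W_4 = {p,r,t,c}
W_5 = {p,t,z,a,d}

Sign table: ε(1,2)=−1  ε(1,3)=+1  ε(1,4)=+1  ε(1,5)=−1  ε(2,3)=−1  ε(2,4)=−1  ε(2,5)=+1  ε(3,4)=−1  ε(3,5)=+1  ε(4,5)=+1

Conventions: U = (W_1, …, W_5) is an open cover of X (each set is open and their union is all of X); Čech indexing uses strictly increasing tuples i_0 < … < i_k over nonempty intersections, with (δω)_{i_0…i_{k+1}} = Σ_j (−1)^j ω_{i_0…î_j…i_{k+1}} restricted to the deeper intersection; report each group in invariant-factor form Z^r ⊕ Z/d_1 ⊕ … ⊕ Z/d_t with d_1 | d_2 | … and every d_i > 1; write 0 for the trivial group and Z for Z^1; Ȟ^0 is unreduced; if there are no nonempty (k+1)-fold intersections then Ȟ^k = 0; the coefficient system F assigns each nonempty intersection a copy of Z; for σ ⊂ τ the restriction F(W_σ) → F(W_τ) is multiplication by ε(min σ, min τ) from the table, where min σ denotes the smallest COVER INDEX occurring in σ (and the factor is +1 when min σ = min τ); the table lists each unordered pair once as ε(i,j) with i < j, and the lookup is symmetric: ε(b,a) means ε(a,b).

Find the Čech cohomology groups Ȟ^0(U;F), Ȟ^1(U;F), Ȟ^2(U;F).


Ȟ^0(U;F) ≅ Z; Ȟ^1(U;F) ≅ Z; Ȟ^2(U;F) ≅ 0

nerve simplices:
  W12={u,w} W15={z} W23={s} W34={r} W45={p,t}
C dims 5,5; δ0: rk 4, SNF 1^4
degree 0: 5−4−0 = 1 → Ȟ^0 ≅ Z
degree 1: 5−0−4 = 1 → Ȟ^1 ≅ Z
degree 2: 0−0−0 = 0 → Ȟ^2 ≅ 0


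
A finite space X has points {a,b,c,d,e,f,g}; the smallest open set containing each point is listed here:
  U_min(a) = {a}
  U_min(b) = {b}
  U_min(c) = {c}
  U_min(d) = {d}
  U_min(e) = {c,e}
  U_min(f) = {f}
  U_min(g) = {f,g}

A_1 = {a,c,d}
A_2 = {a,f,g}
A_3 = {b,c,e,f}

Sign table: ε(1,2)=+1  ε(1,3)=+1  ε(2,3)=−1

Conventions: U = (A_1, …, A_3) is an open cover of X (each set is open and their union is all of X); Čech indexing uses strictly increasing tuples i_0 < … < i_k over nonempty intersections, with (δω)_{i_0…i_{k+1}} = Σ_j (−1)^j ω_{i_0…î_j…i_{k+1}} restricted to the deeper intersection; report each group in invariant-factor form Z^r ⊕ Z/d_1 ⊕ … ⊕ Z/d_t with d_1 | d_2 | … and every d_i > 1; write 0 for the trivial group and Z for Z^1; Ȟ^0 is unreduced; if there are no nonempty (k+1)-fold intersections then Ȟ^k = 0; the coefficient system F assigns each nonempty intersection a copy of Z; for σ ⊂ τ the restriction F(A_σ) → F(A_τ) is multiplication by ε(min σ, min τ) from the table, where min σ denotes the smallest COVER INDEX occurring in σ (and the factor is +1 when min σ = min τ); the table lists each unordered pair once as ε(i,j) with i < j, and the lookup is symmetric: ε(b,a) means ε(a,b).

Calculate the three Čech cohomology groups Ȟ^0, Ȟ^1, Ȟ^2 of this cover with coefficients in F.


Ȟ^0(U;F) ≅ 0; Ȟ^1(U;F) ≅ Z/2; Ȟ^2(U;F) ≅ 0

nerve of the cover:
  A12={a} A13={c} A23={f}
C dims 3,3; δ0: rk 3, SNF 1^2·2
Ȟ^0 = (3 − 3) − 0 = 0, so Ȟ^0 ≅ 0
Ȟ^1 = (3 − 0) − 3 = 0 plus torsion [2], so Ȟ^1 ≅ Z/2
Ȟ^2 = (0 − 0) − 0 = 0, so Ȟ^2 ≅ 0


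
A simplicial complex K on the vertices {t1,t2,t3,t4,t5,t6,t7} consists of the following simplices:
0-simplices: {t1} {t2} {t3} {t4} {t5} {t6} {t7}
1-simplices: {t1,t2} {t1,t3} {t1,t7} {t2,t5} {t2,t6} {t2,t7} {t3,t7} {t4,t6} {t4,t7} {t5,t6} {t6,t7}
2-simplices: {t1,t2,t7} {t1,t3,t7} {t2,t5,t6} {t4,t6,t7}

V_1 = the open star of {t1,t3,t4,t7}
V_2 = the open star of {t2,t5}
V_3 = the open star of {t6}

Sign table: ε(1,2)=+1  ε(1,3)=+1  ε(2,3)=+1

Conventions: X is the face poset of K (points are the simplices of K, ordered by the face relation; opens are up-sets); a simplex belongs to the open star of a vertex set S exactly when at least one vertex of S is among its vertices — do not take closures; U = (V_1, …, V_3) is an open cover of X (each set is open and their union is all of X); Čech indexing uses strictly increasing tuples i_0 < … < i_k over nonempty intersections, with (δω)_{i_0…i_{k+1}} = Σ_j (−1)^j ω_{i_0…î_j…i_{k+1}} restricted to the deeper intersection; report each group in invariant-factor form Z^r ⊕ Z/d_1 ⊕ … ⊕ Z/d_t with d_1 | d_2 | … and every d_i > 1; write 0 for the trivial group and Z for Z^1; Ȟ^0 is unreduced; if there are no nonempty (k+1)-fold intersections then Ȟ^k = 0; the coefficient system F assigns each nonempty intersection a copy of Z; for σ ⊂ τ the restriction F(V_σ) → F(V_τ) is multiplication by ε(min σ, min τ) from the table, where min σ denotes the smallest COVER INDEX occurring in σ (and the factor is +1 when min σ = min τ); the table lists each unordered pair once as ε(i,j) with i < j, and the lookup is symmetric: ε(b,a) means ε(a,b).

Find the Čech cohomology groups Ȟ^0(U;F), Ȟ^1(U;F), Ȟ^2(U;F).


Ȟ^0 = Z, Ȟ^1 = Z, Ȟ^2 = 0

cover nerve:
  V1={{t1},{t3},{t4},{t7},{t1,t2},{t1,t3},{t1,t7},{t2,t7},{t3,t7},{t4,t6},{t4,t7},{t6,t7},{t1,t2,t7},{t1,t3,t7},{t4,t6,t7}} V2={{t2},{t5},{t1,t2},{t2,t5},{t2,t6},{t2,t7},{t5,t6},{t1,t2,t7},{t2,t5,t6}} V3={{t6},{t2,t6},{t4,t6},{t5,t6},{t6,t7},{t2,t5,t6},{t4,t6,t7}}
  V12={{t1,t2},{t2,t7},{t1,t2,t7}} V13={{t4,t6},{t6,t7},{t4,t6,t7}} V23={{t2,t6},{t5,t6},{t2,t5,t6}}
C dims 3,3; δ0: rk 2, SNF 1^2
Ȟ^0: (3−2)−0=1 ⇒ Z
Ȟ^1: (3−0)−2=1 ⇒ Z
Ȟ^2: (0−0)−0=0 ⇒ 0


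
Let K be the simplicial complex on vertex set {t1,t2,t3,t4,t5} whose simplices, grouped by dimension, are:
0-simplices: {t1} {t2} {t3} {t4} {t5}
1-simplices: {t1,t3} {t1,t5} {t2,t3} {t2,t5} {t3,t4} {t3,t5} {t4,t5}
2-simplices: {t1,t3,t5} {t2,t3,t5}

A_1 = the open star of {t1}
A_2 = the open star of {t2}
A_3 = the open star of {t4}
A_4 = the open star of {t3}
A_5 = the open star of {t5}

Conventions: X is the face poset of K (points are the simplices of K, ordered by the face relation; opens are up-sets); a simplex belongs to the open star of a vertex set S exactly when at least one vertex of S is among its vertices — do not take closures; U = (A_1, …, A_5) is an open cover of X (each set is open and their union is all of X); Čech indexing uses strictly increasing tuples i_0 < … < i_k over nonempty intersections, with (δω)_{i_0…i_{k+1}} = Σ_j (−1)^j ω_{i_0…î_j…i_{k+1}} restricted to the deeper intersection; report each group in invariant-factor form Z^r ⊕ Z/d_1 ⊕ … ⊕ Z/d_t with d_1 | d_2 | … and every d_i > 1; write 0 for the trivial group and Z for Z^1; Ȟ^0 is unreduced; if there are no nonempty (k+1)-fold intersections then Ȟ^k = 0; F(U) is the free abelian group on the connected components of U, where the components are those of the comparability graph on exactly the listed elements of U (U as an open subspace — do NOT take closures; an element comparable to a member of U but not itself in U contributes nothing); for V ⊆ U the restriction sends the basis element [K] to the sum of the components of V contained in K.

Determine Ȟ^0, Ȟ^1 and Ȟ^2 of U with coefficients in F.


nerve simplices:
  A1={{t1},{t1,t3},{t1,t5},{t1,t3,t5}} A2={{t2},{t2,t3},{t2,t5},{t2,t3,t5}} A3={{t4},{t3,t4},{t4,t5}} A4={{t3},{t1,t3},{t2,t3},{t3,t4},{t3,t5},{t1,t3,t5},{t2,t3,t5}} A5={{t5},{t1,t5},{t2,t5},{t3,t5},{t4,t5},{t1,t3,t5},{t2,t3,t5}}
  A14={{t1,t3},{t1,t3,t5}} A15={{t1,t5},{t1,t3,t5}} A24={{t2,t3},{t2,t3,t5}} A25={{t2,t5},{t2,t3,t5}} A34={{t3,t4}} A35={{t4,t5}} A45={{t3,t5},{t1,t3,t5},{t2,t3,t5}}
  A145={{t1,t3,t5}} A245={{t2,t3,t5}}
components per intersection:
  A1: {{t1},{t1,t3},{t1,t5},{t1,t3,t5}}
  A2: {{t2},{t2,t3},{t2,t5},{t2,t3,t5}}
  A3: {{t4},{t3,t4},{t4,t5}}
  A4: {{t3},{t1,t3},{t2,t3},{t3,t4},{t3,t5},{t1,t3,t5},{t2,t3,t5}}
  A5: {{t5},{t1,t5},{t2,t5},{t3,t5},{t4,t5},{t1,t3,t5},{t2,t3,t5}}
  A14: {{t1,t3},{t1,t3,t5}}
  A15: {{t1,t5},{t1,t3,t5}}
  A24: {{t2,t3},{t2,t3,t5}}
  A25: {{t2,t5},{t2,t3,t5}}
  A34: {{t3,t4}}
  A35: {{t4,t5}}
  A45: {{t3,t5},{t1,t3,t5},{t2,t3,t5}}
  A145: {{t1,t3,t5}}
  A245: {{t2,t3,t5}}
C dims 5,7,2; δ0: rk 4, SNF 1^4; δ1: rk 2, SNF 1^2
degree 0: 5−4−0 = 1 → Ȟ^0 ≅ Z
degree 1: 7−2−4 = 1 → Ȟ^1 ≅ Z
degree 2: 2−0−2 = 0 → Ȟ^2 ≅ 0

Ȟ^0 ≅ Z, Ȟ^1 ≅ Z and Ȟ^2 ≅ 0


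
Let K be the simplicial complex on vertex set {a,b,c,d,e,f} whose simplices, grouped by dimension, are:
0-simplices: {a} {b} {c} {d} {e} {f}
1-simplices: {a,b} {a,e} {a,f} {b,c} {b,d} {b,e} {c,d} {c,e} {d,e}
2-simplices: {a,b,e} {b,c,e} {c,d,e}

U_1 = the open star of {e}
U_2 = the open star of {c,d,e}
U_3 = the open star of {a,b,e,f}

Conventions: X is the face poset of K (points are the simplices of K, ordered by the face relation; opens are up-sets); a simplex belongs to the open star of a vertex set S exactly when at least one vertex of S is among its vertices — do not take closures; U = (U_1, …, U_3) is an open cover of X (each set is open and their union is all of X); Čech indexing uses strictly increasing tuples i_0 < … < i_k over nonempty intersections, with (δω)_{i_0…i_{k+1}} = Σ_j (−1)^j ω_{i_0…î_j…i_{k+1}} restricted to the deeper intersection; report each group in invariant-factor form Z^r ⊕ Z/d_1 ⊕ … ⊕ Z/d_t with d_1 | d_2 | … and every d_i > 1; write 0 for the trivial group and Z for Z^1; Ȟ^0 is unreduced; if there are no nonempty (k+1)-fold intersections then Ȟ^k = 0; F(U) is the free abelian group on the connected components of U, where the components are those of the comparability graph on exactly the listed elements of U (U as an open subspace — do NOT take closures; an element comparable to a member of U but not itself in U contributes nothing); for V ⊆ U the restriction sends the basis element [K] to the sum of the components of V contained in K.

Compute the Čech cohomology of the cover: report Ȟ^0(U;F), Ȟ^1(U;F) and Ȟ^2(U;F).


nonempty overlaps:
  U1={{e},{a,e},{b,e},{c,e},{d,e},{a,b,e},{b,c,e},{c,d,e}} U2={{c},{d},{e},{a,e},{b,c},{b,d},{b,e},{c,d},{c,e},{d,e},{a,b,e},{b,c,e},{c,d,e}} U3={{a},{b},{e},{f},{a,b},{a,e},{a,f},{b,c},{b,d},{b,e},{c,e},{d,e},{a,b,e},{b,c,e},{c,d,e}}
  U12={{e},{a,e},{b,e},{c,e},{d,e},{a,b,e},{b,c,e},{c,d,e}} U13={{e},{a,e},{b,e},{c,e},{d,e},{a,b,e},{b,c,e},{c,d,e}} U23={{e},{a,e},{b,c},{b,d},{b,e},{c,e},{d,e},{a,b,e},{b,c,e},{c,d,e}}
  U123={{e},{a,e},{b,e},{c,e},{d,e},{a,b,e},{b,c,e},{c,d,e}}
components per intersection:
  U1: {{e},{a,e},{b,e},{c,e},{d,e},{a,b,e},{b,c,e},{c,d,e}}
  U2: {{c},{d},{e},{a,e},{b,c},{b,d},{b,e},{c,d},{c,e},{d,e},{a,b,e},{b,c,e},{c,d,e}}
  U3: {{a},{b},{e},{f},{a,b},{a,e},{a,f},{b,c},{b,d},{b,e},{c,e},{d,e},{a,b,e},{b,c,e},{c,d,e}}
  U12: {{e},{a,e},{b,e},{c,e},{d,e},{a,b,e},{b,c,e},{c,d,e}}
  U13: {{e},{a,e},{b,e},{c,e},{d,e},{a,b,e},{b,c,e},{c,d,e}}
  U23: {{e},{a,e},{b,c},{b,e},{c,e},{d,e},{a,b,e},{b,c,e},{c,d,e}} {{b,d}}
  U123: {{e},{a,e},{b,e},{c,e},{d,e},{a,b,e},{b,c,e},{c,d,e}}
C dims 3,4,1; δ0: rk 2, SNF 1^2; δ1: rk 1, SNF 1^1
degree 0: 3−2−0 = 1 → Ȟ^0 ≅ Z
degree 1: 4−1−2 = 1 → Ȟ^1 ≅ Z
degree 2: 1−0−1 = 0 → Ȟ^2 ≅ 0

Ȟ^0 ≅ Z; Ȟ^1 ≅ Z; Ȟ^2 ≅ 0


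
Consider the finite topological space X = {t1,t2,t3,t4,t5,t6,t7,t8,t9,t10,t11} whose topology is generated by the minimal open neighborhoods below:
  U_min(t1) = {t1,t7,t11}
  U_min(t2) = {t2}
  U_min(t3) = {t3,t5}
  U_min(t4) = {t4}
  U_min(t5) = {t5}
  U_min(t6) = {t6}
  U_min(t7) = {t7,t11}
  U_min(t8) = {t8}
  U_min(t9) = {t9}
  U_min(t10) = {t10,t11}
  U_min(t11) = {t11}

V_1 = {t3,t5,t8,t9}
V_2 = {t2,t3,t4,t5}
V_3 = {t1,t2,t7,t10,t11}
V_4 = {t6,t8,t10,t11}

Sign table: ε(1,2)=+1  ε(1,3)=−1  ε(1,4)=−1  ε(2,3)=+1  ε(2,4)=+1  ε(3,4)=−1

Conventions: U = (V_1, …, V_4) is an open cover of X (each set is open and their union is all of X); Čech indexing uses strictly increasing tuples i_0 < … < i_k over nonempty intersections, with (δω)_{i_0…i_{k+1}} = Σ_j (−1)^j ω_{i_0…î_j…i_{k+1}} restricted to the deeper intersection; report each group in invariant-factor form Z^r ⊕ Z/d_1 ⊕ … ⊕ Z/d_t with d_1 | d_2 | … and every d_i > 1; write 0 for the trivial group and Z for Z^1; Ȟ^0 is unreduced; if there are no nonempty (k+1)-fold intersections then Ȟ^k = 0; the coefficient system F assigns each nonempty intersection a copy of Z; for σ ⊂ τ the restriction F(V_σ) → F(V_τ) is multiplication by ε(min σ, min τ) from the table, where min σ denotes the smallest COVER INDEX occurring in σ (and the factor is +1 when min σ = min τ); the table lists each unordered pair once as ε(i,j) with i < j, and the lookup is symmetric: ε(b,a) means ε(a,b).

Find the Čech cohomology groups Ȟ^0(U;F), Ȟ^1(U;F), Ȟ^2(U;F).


cover nerve:
  V12={t3,t5} V14={t8} V23={t2} V34={t10,t11}
C dims 4,4; δ0: rk 3, SNF 1^3
Ȟ^0: (4−3)−0=1 ⇒ Z
Ȟ^1: (4−0)−3=1 ⇒ Z
Ȟ^2: (0−0)−0=0 ⇒ 0

Ȟ^0 ≅ Z,  Ȟ^1 ≅ Z,  Ȟ^2 ≅ 0


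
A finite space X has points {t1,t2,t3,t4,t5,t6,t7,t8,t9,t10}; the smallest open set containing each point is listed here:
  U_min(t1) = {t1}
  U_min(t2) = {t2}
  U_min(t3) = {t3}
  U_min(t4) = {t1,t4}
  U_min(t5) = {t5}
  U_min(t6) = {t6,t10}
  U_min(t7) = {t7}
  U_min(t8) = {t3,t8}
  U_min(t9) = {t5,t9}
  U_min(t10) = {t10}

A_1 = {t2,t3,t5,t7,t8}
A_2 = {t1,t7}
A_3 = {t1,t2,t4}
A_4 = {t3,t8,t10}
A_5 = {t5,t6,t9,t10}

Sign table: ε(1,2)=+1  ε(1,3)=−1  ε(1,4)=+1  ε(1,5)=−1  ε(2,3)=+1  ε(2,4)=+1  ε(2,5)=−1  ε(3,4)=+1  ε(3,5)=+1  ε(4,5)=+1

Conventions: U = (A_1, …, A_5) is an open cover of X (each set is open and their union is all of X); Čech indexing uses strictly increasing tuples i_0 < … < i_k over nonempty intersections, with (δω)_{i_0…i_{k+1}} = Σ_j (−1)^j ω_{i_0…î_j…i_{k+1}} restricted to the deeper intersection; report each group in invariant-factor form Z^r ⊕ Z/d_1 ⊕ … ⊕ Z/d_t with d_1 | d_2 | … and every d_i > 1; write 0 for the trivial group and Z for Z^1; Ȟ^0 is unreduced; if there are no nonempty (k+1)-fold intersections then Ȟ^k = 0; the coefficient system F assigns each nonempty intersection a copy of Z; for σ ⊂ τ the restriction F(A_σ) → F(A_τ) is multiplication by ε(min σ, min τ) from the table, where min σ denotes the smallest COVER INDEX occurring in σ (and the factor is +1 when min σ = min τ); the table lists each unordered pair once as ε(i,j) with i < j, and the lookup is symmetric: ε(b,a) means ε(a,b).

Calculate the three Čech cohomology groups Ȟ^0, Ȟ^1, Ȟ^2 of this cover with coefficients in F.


Ȟ^0 = 0; Ȟ^1 = Z ⊕ Z/2; Ȟ^2 = 0

intersection data:
  A12={t7} A13={t2} A14={t3,t8} A15={t5} A23={t1} A45={t10}
C dims 5,6; δ0: rk 5, SNF 1^4·2
Ȟ^0 = (5 − 5) − 0 = 0, so Ȟ^0 ≅ 0
Ȟ^1 = (6 − 0) − 5 = 1 plus torsion [2], so Ȟ^1 ≅ Z ⊕ Z/2
Ȟ^2 = (0 − 0) − 0 = 0, so Ȟ^2 ≅ 0


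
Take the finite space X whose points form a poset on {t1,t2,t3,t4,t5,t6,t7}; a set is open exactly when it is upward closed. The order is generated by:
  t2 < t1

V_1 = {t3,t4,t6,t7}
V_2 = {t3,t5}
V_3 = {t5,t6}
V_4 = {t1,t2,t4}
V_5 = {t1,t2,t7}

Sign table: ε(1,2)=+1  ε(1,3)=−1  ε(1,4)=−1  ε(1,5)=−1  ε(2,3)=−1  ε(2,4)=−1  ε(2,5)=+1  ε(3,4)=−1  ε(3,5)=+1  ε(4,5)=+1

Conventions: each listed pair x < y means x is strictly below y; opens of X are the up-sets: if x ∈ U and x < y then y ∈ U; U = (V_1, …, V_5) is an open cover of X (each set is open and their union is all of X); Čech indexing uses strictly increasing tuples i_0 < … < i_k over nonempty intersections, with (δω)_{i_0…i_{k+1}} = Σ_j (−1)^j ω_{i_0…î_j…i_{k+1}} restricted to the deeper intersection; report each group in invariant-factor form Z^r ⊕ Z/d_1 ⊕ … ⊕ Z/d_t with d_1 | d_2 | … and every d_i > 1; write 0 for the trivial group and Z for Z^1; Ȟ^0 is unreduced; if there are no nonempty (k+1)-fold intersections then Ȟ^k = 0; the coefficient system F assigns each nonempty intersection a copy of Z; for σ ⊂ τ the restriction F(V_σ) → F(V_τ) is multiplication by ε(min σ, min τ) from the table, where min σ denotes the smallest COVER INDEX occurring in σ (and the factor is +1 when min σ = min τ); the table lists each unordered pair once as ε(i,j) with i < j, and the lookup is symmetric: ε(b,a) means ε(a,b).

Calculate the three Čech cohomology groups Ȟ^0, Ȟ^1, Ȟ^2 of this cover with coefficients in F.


nerve simplices:
  V12={t3} V13={t6} V14={t4} V15={t7} V23={t5} V45={t1,t2}
C dims 5,6; δ0: rk 4, SNF 1^4
degree 0: 5−4−0 = 1 → Ȟ^0 ≅ Z
degree 1: 6−0−4 = 2 → Ȟ^1 ≅ Z^2
degree 2: 0−0−0 = 0 → Ȟ^2 ≅ 0

Ȟ^0 ≅ Z; Ȟ^1 ≅ Z^2; Ȟ^2 ≅ 0


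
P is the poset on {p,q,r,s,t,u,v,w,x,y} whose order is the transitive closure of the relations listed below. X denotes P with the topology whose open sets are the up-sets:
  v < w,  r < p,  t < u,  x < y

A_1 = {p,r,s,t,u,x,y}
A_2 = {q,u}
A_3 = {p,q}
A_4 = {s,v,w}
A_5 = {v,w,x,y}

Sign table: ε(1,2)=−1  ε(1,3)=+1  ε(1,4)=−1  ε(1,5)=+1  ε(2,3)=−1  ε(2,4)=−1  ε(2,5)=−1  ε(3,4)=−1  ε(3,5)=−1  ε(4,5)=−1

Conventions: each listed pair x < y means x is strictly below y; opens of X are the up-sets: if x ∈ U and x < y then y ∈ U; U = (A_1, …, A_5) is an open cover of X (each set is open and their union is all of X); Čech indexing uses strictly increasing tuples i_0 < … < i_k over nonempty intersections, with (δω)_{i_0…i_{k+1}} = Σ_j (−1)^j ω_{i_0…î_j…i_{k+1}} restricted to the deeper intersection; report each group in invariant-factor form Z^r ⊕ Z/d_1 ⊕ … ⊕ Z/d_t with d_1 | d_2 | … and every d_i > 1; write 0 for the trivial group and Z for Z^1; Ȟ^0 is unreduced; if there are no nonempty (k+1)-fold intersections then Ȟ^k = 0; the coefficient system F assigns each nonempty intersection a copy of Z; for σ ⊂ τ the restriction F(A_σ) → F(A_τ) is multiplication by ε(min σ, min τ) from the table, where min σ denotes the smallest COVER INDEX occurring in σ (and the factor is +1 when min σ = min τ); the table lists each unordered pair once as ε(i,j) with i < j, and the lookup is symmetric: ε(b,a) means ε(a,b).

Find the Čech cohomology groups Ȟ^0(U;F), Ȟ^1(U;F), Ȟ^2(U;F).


Ȟ^0(U;F) ≅ Z,  Ȟ^1(U;F) ≅ Z^2,  Ȟ^2(U;F) ≅ 0

nonempty intersections:
  A12={u} A13={p} A14={s} A15={x,y} A23={q} A45={v,w}
C dims 5,6; δ0: rk 4, SNF 1^4
Ȟ^0: (5−4)−0=1 ⇒ Z
Ȟ^1: (6−0)−4=2 ⇒ Z^2
Ȟ^2: (0−0)−0=0 ⇒ 0
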